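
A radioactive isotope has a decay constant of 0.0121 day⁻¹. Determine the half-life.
t½ = ln(2)/λ = 57.28 days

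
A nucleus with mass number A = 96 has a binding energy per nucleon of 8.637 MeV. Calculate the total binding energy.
B.E. = 8.637 × 96 = 829.2 MeV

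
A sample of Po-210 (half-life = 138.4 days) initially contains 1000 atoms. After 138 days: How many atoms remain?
N = N₀(1/2)^(t/t½) = 501 atoms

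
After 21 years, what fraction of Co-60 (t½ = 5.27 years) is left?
N/N₀ = (1/2)^(t/t½) = 0.06316 = 6.32%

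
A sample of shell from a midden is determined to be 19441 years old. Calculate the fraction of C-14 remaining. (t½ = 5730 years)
N/N₀ = (1/2)^(t/t½) = 0.0952 = 9.52%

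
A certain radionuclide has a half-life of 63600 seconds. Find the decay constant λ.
λ = ln(2)/t½ = 1.09e-5 second⁻¹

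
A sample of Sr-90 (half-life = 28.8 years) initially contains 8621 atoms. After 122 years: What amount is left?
N = N₀(1/2)^(t/t½) = 457.5 atoms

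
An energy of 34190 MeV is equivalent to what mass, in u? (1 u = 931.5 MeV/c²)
m = E/c² = 36.7 u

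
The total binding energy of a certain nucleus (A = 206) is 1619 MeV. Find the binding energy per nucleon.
B.E./A = 1619/206 = 7.859 MeV/nucleon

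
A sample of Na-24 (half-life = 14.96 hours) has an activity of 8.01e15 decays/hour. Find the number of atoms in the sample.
N = A/λ = 1.729e17 atoms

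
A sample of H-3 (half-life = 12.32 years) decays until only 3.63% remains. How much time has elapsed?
t = t½ × log₂(N₀/N) = 58.94 years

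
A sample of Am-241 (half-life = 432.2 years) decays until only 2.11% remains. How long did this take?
t = t½ × log₂(N₀/N) = 2406 years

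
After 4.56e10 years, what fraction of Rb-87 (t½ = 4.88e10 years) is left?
N/N₀ = (1/2)^(t/t½) = 0.5233 = 52.3%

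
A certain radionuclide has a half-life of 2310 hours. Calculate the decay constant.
λ = ln(2)/t½ = 3.001e-4 hour⁻¹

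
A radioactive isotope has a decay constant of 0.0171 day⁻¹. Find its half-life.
t½ = ln(2)/λ = 40.53 days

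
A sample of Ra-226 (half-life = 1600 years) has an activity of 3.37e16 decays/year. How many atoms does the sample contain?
N = A/λ = 7.779e19 atoms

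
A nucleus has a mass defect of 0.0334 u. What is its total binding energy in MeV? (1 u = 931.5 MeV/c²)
B.E. = Δm × 931.5 = 31.11 MeV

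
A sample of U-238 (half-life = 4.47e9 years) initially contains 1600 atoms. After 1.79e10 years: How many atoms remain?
N = N₀(1/2)^(t/t½) = 99.69 atoms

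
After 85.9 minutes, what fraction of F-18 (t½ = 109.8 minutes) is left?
N/N₀ = (1/2)^(t/t½) = 0.5814 = 58.1%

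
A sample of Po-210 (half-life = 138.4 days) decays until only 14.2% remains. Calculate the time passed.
t = t½ × log₂(N₀/N) = 389.7 days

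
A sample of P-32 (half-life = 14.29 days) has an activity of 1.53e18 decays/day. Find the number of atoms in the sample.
N = A/λ = 3.154e19 atoms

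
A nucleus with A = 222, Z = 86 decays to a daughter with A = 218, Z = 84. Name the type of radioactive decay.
ΔA = -4, ΔZ = -2 ⇒ alpha decay (α)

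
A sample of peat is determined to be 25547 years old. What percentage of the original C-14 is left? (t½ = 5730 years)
N/N₀ = (1/2)^(t/t½) = 0.04549 = 4.55%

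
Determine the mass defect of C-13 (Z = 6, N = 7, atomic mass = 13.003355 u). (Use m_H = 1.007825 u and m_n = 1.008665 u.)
Δm = Z·m_H + N·m_n − M = 0.1043 u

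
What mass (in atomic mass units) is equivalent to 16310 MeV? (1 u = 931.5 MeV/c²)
m = E/c² = 17.51 u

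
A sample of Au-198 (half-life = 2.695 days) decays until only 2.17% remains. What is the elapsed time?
t = t½ × log₂(N₀/N) = 14.89 days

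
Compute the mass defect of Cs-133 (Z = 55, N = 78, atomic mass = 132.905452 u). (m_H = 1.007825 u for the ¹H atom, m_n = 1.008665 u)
Δm = Z·m_H + N·m_n − M = 1.201 u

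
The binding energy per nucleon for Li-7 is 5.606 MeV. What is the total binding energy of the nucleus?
B.E. = 5.606 × 7 = 39.24 MeV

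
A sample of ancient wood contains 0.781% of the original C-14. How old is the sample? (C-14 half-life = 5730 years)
Age = t½ × log₂(1/ratio) = 40110 years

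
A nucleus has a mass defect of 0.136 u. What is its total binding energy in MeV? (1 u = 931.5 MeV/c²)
B.E. = Δm × 931.5 = 126.7 MeV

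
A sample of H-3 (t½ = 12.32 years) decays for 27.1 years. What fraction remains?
N/N₀ = (1/2)^(t/t½) = 0.2177 = 21.8%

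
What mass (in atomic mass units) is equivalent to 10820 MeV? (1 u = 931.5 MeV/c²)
m = E/c² = 11.62 u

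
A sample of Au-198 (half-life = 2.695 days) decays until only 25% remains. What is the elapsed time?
t = t½ × log₂(N₀/N) = 5.39 days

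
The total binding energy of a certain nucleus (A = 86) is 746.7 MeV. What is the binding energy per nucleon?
B.E./A = 746.7/86 = 8.683 MeV/nucleon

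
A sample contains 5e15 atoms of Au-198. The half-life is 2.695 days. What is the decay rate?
A = λN = 1.286e15 decays/day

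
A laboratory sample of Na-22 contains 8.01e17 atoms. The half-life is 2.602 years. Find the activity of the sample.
A = λN = 2.134e17 decays/year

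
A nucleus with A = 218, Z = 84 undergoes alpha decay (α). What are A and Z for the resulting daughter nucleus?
Daughter: A = 214, Z = 82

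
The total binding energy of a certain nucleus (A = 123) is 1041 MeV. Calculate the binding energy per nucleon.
B.E./A = 1041/123 = 8.463 MeV/nucleon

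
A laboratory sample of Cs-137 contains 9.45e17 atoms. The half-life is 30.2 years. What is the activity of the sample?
A = λN = 2.169e16 decays/year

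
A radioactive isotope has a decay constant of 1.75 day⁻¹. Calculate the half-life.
t½ = ln(2)/λ = 0.3961 days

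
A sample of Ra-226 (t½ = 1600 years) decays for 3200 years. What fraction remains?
N/N₀ = (1/2)^(t/t½) = 0.25 = 25%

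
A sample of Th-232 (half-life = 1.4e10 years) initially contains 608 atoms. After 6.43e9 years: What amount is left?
N = N₀(1/2)^(t/t½) = 442.2 atoms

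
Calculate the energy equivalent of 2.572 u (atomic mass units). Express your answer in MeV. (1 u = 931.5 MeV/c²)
E = mc² = 2396 MeV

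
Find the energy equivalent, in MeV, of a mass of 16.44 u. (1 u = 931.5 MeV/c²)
E = mc² = 15310 MeV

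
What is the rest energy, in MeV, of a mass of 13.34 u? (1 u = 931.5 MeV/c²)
E = mc² = 12430 MeV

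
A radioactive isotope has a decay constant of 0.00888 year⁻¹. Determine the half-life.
t½ = ln(2)/λ = 78.06 years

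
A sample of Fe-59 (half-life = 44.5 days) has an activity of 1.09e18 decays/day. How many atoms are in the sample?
N = A/λ = 6.998e19 atoms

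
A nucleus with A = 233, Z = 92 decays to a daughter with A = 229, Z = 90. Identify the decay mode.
ΔA = -4, ΔZ = -2 ⇒ alpha decay (α)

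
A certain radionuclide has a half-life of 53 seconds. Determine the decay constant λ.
λ = ln(2)/t½ = 0.01308 second⁻¹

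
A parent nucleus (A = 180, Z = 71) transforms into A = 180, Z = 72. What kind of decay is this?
ΔA = 0, ΔZ = +1 ⇒ beta-minus decay (β⁻)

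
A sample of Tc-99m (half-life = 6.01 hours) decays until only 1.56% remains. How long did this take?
t = t½ × log₂(N₀/N) = 36.07 hours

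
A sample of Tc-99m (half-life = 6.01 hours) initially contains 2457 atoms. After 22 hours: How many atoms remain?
N = N₀(1/2)^(t/t½) = 194.3 atoms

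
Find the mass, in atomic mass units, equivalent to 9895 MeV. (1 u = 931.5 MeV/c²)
m = E/c² = 10.62 u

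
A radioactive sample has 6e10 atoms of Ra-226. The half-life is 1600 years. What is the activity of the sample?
A = λN = 2.599e7 decays/year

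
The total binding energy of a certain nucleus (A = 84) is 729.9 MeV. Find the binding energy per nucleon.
B.E./A = 729.9/84 = 8.689 MeV/nucleon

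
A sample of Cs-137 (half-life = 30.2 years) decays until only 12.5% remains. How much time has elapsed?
t = t½ × log₂(N₀/N) = 90.6 years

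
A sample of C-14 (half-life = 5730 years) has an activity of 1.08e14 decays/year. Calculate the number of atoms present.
N = A/λ = 8.928e17 atoms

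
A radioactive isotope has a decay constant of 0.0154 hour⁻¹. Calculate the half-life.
t½ = ln(2)/λ = 45.01 hours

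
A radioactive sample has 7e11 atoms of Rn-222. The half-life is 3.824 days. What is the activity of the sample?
A = λN = 1.269e11 decays/day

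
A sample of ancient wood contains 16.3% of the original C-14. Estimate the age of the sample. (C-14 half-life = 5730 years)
Age = t½ × log₂(1/ratio) = 15000 years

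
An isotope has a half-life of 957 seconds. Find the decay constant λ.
λ = ln(2)/t½ = 7.243e-4 second⁻¹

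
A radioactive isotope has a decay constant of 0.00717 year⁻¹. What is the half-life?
t½ = ln(2)/λ = 96.67 years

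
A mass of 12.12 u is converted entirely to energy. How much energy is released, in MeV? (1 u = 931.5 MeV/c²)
E = mc² = 11290 MeV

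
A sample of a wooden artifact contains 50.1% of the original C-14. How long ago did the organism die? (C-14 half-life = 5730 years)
Age = t½ × log₂(1/ratio) = 5713 years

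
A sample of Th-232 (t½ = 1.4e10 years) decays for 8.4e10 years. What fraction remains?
N/N₀ = (1/2)^(t/t½) = 0.01562 = 1.56%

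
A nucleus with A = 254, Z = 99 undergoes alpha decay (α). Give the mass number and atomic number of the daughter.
Daughter: A = 250, Z = 97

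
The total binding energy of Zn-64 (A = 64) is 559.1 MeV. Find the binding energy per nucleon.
B.E./A = 559.1/64 = 8.736 MeV/nucleon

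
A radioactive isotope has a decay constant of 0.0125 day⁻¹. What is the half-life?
t½ = ln(2)/λ = 55.45 days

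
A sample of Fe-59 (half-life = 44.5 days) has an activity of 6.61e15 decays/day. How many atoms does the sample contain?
N = A/λ = 4.244e17 atoms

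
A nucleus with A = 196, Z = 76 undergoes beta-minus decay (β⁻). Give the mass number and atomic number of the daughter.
Daughter: A = 196, Z = 77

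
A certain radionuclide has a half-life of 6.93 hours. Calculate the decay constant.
λ = ln(2)/t½ = 0.1 hour⁻¹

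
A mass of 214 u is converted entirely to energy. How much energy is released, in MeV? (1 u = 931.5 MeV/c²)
E = mc² = 1.993e5 MeV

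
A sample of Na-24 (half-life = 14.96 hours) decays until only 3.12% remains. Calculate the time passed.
t = t½ × log₂(N₀/N) = 74.83 hours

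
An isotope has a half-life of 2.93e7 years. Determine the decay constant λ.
λ = ln(2)/t½ = 2.366e-8 year⁻¹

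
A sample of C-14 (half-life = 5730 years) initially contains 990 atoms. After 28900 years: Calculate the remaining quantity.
N = N₀(1/2)^(t/t½) = 30.02 atoms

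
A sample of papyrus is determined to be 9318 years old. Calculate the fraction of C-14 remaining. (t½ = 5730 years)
N/N₀ = (1/2)^(t/t½) = 0.3239 = 32.4%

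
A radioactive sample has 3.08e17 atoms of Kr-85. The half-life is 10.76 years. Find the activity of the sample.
A = λN = 1.984e16 decays/year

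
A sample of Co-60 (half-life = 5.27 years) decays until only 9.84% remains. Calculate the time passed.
t = t½ × log₂(N₀/N) = 17.63 years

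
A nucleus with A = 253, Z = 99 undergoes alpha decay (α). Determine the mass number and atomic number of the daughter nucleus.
Daughter: A = 249, Z = 97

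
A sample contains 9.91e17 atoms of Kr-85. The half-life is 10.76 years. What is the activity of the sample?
A = λN = 6.384e16 decays/year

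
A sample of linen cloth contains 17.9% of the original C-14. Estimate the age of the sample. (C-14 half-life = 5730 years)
Age = t½ × log₂(1/ratio) = 14220 years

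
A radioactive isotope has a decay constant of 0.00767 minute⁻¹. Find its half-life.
t½ = ln(2)/λ = 90.37 minutes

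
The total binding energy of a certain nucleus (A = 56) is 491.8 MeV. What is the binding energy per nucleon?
B.E./A = 491.8/56 = 8.782 MeV/nucleon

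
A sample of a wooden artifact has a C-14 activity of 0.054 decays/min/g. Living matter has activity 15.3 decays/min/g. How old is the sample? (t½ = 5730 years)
Age = t½ × log₂(A₀/A) = 46680 years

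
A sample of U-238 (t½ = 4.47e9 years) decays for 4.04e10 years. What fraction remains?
N/N₀ = (1/2)^(t/t½) = 0.001902 = 0.19%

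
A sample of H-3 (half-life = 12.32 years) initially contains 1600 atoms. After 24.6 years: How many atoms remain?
N = N₀(1/2)^(t/t½) = 400.9 atoms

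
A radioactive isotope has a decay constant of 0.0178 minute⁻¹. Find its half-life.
t½ = ln(2)/λ = 38.94 minutes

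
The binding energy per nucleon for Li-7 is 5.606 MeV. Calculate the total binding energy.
B.E. = 5.606 × 7 = 39.24 MeV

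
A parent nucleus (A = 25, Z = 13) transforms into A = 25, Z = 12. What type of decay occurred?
ΔA = 0, ΔZ = -1 ⇒ beta-plus decay (β⁺) or electron capture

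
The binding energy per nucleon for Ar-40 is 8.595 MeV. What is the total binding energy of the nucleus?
B.E. = 8.595 × 40 = 343.8 MeV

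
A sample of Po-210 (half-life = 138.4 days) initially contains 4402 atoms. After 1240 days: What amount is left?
N = N₀(1/2)^(t/t½) = 8.842 atoms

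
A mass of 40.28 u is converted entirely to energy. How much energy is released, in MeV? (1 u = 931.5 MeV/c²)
E = mc² = 37520 MeV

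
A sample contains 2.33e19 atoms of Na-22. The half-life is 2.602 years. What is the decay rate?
A = λN = 6.207e18 decays/year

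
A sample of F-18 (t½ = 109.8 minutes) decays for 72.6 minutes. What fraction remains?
N/N₀ = (1/2)^(t/t½) = 0.6324 = 63.2%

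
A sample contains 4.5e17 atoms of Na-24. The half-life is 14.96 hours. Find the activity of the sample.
A = λN = 2.085e16 decays/hour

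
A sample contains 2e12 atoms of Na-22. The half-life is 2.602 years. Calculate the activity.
A = λN = 5.328e11 decays/year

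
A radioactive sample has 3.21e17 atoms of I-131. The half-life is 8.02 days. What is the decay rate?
A = λN = 2.774e16 decays/day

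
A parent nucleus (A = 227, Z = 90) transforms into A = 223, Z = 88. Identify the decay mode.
ΔA = -4, ΔZ = -2 ⇒ alpha decay (α)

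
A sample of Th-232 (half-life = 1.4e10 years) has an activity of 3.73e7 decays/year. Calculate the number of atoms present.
N = A/λ = 7.534e17 atoms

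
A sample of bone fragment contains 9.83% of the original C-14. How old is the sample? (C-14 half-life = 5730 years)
Age = t½ × log₂(1/ratio) = 19180 years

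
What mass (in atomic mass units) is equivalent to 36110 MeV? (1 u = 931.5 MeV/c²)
m = E/c² = 38.77 u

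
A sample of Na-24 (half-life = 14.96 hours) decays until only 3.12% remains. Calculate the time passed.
t = t½ × log₂(N₀/N) = 74.83 hours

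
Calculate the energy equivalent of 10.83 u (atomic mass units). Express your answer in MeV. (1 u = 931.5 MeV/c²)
E = mc² = 10090 MeV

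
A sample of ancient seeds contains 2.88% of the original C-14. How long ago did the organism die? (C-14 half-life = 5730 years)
Age = t½ × log₂(1/ratio) = 29320 years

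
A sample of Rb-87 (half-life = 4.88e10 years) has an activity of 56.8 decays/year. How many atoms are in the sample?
N = A/λ = 3.999e12 atoms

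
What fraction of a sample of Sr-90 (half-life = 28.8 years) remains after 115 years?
N/N₀ = (1/2)^(t/t½) = 0.0628 = 6.28%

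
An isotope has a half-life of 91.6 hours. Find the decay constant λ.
λ = ln(2)/t½ = 0.007567 hour⁻¹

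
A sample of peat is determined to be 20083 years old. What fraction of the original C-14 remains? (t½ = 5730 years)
N/N₀ = (1/2)^(t/t½) = 0.08809 = 8.81%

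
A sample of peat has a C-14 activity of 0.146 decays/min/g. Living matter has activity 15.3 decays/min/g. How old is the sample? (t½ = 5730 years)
Age = t½ × log₂(A₀/A) = 38460 years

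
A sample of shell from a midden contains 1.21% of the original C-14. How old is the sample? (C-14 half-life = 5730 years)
Age = t½ × log₂(1/ratio) = 36490 years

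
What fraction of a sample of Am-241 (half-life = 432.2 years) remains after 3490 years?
N/N₀ = (1/2)^(t/t½) = 0.003708 = 0.371%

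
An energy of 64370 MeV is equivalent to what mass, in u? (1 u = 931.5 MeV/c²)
m = E/c² = 69.1 u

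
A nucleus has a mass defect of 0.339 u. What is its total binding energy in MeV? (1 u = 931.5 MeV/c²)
B.E. = Δm × 931.5 = 315.8 MeV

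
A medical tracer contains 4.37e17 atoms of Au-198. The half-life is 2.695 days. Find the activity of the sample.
A = λN = 1.124e17 decays/day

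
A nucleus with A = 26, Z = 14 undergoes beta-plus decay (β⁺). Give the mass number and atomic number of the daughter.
Daughter: A = 26, Z = 13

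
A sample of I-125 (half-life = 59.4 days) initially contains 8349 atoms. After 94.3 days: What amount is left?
N = N₀(1/2)^(t/t½) = 2778 atoms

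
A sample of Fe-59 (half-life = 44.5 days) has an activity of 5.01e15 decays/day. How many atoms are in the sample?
N = A/λ = 3.216e17 atoms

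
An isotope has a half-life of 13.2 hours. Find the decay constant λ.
λ = ln(2)/t½ = 0.05251 hour⁻¹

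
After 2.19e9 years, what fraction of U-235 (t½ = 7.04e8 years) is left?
N/N₀ = (1/2)^(t/t½) = 0.1158 = 11.6%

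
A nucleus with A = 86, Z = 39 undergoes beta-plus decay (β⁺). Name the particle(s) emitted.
β⁺: positron (e⁺) + neutrino (νₑ)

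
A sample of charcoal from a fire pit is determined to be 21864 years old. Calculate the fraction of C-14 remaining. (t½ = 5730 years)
N/N₀ = (1/2)^(t/t½) = 0.07102 = 7.1%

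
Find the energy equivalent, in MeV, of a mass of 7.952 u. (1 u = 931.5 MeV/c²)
E = mc² = 7407 MeV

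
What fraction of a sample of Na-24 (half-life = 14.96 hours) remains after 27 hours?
N/N₀ = (1/2)^(t/t½) = 0.2862 = 28.6%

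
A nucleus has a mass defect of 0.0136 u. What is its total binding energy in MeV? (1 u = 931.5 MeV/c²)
B.E. = Δm × 931.5 = 12.67 MeV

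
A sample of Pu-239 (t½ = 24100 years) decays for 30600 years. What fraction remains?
N/N₀ = (1/2)^(t/t½) = 0.4147 = 41.5%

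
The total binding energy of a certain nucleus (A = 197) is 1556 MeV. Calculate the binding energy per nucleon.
B.E./A = 1556/197 = 7.898 MeV/nucleon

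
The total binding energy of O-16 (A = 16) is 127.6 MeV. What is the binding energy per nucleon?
B.E./A = 127.6/16 = 7.975 MeV/nucleon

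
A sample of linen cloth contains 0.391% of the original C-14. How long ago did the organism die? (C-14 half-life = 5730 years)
Age = t½ × log₂(1/ratio) = 45830 years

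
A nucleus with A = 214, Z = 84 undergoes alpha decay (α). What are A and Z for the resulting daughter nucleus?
Daughter: A = 210, Z = 82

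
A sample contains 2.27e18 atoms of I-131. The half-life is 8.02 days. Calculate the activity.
A = λN = 1.962e17 decays/day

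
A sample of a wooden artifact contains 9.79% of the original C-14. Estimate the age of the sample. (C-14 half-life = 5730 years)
Age = t½ × log₂(1/ratio) = 19210 years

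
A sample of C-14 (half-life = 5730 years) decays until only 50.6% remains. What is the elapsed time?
t = t½ × log₂(N₀/N) = 5631 years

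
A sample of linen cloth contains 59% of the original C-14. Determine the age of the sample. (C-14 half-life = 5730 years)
Age = t½ × log₂(1/ratio) = 4362 years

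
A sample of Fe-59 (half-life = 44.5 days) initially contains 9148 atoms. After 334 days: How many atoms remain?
N = N₀(1/2)^(t/t½) = 50.34 atoms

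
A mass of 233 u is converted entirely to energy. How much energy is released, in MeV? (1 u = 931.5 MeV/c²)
E = mc² = 2.17e5 MeV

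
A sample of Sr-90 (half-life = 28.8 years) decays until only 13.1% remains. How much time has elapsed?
t = t½ × log₂(N₀/N) = 84.45 years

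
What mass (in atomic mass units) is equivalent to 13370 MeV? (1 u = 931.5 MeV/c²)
m = E/c² = 14.35 u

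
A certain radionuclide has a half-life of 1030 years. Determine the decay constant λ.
λ = ln(2)/t½ = 6.73e-4 year⁻¹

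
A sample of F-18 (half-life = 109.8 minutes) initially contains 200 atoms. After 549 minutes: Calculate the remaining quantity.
N = N₀(1/2)^(t/t½) = 6.25 atoms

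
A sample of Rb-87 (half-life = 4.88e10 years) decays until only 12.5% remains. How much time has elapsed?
t = t½ × log₂(N₀/N) = 1.464e11 years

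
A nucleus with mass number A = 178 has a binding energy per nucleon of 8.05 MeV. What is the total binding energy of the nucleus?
B.E. = 8.05 × 178 = 1433 MeV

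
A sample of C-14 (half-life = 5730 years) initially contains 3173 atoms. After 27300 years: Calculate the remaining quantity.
N = N₀(1/2)^(t/t½) = 116.7 atoms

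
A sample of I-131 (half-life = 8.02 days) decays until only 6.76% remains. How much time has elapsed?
t = t½ × log₂(N₀/N) = 31.17 days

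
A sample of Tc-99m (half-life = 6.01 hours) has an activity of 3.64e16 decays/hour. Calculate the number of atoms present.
N = A/λ = 3.156e17 atoms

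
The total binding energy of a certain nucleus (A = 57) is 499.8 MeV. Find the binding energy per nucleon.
B.E./A = 499.8/57 = 8.768 MeV/nucleon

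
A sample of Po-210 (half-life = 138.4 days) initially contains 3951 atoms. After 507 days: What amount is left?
N = N₀(1/2)^(t/t½) = 311.8 atoms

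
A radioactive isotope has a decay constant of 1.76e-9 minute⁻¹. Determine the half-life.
t½ = ln(2)/λ = 3.938e8 minutes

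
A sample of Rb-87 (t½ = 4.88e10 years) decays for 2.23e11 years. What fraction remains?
N/N₀ = (1/2)^(t/t½) = 0.04211 = 4.21%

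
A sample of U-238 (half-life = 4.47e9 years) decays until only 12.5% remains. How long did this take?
t = t½ × log₂(N₀/N) = 1.341e10 years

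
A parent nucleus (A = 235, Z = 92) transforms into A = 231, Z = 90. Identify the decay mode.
ΔA = -4, ΔZ = -2 ⇒ alpha decay (α)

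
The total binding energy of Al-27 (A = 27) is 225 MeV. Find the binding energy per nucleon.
B.E./A = 225/27 = 8.333 MeV/nucleon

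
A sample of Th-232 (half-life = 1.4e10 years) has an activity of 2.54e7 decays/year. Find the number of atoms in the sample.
N = A/λ = 5.13e17 atoms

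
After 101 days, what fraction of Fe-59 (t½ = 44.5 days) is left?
N/N₀ = (1/2)^(t/t½) = 0.2074 = 20.7%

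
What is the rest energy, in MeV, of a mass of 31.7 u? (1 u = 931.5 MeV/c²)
E = mc² = 29530 MeV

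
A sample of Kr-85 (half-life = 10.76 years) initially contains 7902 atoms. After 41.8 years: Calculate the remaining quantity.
N = N₀(1/2)^(t/t½) = 534.9 atoms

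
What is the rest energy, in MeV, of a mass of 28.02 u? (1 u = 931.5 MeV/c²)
E = mc² = 26100 MeV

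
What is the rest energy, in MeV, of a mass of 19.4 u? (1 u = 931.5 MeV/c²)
E = mc² = 18070 MeV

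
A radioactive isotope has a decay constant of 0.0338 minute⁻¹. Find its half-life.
t½ = ln(2)/λ = 20.51 minutes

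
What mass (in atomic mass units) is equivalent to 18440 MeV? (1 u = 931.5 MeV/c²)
m = E/c² = 19.8 u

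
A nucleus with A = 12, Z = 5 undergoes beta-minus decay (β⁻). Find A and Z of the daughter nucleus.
Daughter: A = 12, Z = 6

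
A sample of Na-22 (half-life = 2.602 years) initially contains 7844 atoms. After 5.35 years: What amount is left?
N = N₀(1/2)^(t/t½) = 1886 atoms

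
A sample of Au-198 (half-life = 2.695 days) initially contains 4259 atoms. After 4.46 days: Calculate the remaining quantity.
N = N₀(1/2)^(t/t½) = 1352 atoms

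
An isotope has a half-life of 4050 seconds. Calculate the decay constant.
λ = ln(2)/t½ = 1.711e-4 second⁻¹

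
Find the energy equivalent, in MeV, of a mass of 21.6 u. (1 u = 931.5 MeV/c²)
E = mc² = 20120 MeV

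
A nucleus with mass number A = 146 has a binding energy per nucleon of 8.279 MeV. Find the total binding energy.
B.E. = 8.279 × 146 = 1209 MeV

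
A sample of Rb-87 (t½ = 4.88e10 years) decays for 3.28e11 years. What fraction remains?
N/N₀ = (1/2)^(t/t½) = 0.009477 = 0.948%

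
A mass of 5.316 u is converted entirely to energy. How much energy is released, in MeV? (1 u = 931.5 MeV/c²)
E = mc² = 4952 MeV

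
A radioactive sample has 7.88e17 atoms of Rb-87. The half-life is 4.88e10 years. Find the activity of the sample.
A = λN = 1.119e7 decays/year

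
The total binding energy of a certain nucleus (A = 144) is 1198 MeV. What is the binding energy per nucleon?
B.E./A = 1198/144 = 8.319 MeV/nucleon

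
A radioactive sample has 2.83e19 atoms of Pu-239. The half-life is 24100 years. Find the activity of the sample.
A = λN = 8.139e14 decays/year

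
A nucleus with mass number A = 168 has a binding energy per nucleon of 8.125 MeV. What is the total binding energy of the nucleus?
B.E. = 8.125 × 168 = 1365 MeV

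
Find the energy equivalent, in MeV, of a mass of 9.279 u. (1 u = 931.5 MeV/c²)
E = mc² = 8643 MeV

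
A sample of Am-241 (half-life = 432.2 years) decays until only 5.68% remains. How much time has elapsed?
t = t½ × log₂(N₀/N) = 1788 years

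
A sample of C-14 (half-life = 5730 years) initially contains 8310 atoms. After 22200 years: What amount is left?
N = N₀(1/2)^(t/t½) = 566.6 atoms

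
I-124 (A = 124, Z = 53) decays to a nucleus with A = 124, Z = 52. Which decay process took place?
ΔA = 0, ΔZ = -1 ⇒ beta-plus decay (β⁺) or electron capture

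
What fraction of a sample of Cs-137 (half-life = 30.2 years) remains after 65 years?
N/N₀ = (1/2)^(t/t½) = 0.225 = 22.5%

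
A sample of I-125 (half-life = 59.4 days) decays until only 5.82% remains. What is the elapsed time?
t = t½ × log₂(N₀/N) = 243.7 days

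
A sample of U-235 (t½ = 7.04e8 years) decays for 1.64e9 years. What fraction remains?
N/N₀ = (1/2)^(t/t½) = 0.1989 = 19.9%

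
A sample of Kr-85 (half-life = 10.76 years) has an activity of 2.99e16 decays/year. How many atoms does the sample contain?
N = A/λ = 4.641e17 atoms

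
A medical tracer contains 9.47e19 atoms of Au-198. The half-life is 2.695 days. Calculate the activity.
A = λN = 2.436e19 decays/day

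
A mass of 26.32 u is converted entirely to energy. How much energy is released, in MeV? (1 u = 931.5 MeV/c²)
E = mc² = 24520 MeV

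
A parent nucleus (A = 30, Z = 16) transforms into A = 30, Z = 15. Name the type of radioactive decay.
ΔA = 0, ΔZ = -1 ⇒ beta-plus decay (β⁺) or electron capture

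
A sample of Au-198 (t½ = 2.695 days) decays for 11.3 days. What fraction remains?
N/N₀ = (1/2)^(t/t½) = 0.05468 = 5.47%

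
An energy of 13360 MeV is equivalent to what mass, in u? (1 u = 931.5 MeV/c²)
m = E/c² = 14.34 u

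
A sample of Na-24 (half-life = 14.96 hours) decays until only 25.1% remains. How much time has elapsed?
t = t½ × log₂(N₀/N) = 29.83 hours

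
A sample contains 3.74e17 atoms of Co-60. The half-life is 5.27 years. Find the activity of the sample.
A = λN = 4.919e16 decays/year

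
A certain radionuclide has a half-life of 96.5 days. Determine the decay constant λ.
λ = ln(2)/t½ = 0.007183 day⁻¹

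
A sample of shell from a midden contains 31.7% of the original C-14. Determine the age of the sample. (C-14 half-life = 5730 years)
Age = t½ × log₂(1/ratio) = 9497 years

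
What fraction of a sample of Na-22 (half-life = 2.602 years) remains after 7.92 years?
N/N₀ = (1/2)^(t/t½) = 0.1213 = 12.1%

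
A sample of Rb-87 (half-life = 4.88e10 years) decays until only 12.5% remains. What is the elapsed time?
t = t½ × log₂(N₀/N) = 1.464e11 years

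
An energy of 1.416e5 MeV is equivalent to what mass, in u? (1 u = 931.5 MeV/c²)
m = E/c² = 152 u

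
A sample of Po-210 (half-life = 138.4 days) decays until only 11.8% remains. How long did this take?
t = t½ × log₂(N₀/N) = 426.7 days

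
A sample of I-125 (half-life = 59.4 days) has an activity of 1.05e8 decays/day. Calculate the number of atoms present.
N = A/λ = 8.998e9 atoms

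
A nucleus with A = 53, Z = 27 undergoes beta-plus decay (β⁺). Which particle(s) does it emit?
β⁺: positron (e⁺) + neutrino (νₑ)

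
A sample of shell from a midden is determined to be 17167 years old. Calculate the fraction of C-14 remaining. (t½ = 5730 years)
N/N₀ = (1/2)^(t/t½) = 0.1253 = 12.5%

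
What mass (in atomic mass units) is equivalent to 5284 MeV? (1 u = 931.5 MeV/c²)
m = E/c² = 5.673 u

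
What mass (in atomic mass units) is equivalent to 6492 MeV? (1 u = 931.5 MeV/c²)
m = E/c² = 6.969 u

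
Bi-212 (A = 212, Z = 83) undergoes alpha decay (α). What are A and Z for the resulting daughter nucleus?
Daughter: A = 208, Z = 81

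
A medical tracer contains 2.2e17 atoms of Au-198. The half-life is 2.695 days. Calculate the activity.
A = λN = 5.658e16 decays/day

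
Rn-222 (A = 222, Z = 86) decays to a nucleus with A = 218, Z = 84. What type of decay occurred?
ΔA = -4, ΔZ = -2 ⇒ alpha decay (α)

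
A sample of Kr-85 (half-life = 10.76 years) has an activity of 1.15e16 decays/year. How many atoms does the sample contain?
N = A/λ = 1.785e17 atoms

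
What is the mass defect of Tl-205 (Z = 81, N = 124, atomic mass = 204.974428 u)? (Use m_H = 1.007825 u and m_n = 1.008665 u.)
Δm = Z·m_H + N·m_n − M = 1.734 u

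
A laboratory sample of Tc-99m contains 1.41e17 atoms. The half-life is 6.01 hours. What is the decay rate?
A = λN = 1.626e16 decays/hour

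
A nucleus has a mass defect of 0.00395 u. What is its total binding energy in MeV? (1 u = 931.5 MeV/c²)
B.E. = Δm × 931.5 = 3.679 MeV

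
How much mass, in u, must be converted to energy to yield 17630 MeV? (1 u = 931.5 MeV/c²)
m = E/c² = 18.93 u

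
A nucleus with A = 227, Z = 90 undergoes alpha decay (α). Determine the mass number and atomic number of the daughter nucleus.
Daughter: A = 223, Z = 88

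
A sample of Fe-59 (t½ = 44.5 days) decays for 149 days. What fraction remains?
N/N₀ = (1/2)^(t/t½) = 0.09819 = 9.82%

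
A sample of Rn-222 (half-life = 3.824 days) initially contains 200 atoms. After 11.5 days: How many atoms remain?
N = N₀(1/2)^(t/t½) = 24.87 atoms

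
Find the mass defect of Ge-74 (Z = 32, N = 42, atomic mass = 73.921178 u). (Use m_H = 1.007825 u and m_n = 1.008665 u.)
Δm = Z·m_H + N·m_n − M = 0.6932 u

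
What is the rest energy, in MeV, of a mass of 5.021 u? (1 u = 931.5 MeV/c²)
E = mc² = 4677 MeV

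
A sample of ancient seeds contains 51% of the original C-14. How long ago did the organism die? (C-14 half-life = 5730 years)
Age = t½ × log₂(1/ratio) = 5566 years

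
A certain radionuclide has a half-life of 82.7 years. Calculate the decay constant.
λ = ln(2)/t½ = 0.008381 year⁻¹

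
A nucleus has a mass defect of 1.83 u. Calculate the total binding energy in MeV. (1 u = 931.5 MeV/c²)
B.E. = Δm × 931.5 = 1705 MeV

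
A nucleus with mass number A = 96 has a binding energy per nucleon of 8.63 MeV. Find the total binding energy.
B.E. = 8.63 × 96 = 828.5 MeV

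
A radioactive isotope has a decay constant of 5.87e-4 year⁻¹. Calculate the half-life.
t½ = ln(2)/λ = 1181 years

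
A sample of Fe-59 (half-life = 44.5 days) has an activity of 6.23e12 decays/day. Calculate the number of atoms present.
N = A/λ = 4e14 atoms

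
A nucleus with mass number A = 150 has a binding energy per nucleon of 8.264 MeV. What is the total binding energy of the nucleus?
B.E. = 8.264 × 150 = 1240 MeV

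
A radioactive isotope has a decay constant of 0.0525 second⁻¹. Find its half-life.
t½ = ln(2)/λ = 13.2 seconds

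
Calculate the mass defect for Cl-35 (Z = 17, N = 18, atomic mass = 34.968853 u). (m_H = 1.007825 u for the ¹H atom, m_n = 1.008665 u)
Δm = Z·m_H + N·m_n − M = 0.3201 u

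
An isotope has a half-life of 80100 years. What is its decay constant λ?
λ = ln(2)/t½ = 8.654e-6 year⁻¹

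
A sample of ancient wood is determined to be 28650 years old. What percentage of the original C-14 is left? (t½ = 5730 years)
N/N₀ = (1/2)^(t/t½) = 0.03125 = 3.12%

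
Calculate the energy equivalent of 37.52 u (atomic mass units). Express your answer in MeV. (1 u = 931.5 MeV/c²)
E = mc² = 34950 MeV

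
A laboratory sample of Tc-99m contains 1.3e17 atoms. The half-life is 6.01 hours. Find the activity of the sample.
A = λN = 1.499e16 decays/hour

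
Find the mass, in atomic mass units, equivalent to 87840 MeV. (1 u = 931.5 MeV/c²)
m = E/c² = 94.3 u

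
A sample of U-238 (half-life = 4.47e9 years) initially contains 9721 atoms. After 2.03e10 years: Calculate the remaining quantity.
N = N₀(1/2)^(t/t½) = 417.5 atoms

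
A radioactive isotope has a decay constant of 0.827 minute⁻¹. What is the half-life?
t½ = ln(2)/λ = 0.8381 minutes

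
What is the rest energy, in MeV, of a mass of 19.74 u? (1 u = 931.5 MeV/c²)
E = mc² = 18390 MeV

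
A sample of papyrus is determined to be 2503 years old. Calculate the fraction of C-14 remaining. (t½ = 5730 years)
N/N₀ = (1/2)^(t/t½) = 0.7388 = 73.9%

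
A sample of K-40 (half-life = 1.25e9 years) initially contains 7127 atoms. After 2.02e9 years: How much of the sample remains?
N = N₀(1/2)^(t/t½) = 2325 atoms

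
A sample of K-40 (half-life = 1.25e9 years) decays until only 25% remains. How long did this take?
t = t½ × log₂(N₀/N) = 2.5e9 years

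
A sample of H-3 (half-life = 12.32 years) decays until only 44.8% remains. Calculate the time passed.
t = t½ × log₂(N₀/N) = 14.27 years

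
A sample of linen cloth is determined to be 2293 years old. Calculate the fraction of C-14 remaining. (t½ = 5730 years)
N/N₀ = (1/2)^(t/t½) = 0.7578 = 75.8%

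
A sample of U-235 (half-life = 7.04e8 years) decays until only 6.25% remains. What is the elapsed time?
t = t½ × log₂(N₀/N) = 2.816e9 years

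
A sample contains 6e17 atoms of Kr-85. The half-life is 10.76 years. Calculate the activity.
A = λN = 3.865e16 decays/year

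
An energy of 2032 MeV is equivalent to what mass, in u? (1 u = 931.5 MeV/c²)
m = E/c² = 2.181 u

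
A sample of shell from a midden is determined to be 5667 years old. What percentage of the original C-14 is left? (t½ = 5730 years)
N/N₀ = (1/2)^(t/t½) = 0.5038 = 50.4%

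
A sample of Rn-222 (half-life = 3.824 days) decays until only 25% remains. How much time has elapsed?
t = t½ × log₂(N₀/N) = 7.648 days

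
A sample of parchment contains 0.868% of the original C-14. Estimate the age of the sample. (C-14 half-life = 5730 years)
Age = t½ × log₂(1/ratio) = 39240 years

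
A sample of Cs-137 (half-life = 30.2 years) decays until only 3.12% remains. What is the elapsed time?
t = t½ × log₂(N₀/N) = 151.1 years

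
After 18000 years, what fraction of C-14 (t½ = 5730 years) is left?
N/N₀ = (1/2)^(t/t½) = 0.1133 = 11.3%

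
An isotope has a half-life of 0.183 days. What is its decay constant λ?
λ = ln(2)/t½ = 3.788 day⁻¹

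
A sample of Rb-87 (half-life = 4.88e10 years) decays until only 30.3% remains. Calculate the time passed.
t = t½ × log₂(N₀/N) = 8.406e10 years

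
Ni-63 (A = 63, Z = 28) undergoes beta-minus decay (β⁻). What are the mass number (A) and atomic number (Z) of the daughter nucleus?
Daughter: A = 63, Z = 29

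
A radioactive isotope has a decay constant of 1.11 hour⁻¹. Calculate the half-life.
t½ = ln(2)/λ = 0.6245 hours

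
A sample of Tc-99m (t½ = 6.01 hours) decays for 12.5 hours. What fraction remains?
N/N₀ = (1/2)^(t/t½) = 0.2365 = 23.7%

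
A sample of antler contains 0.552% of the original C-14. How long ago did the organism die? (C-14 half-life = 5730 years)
Age = t½ × log₂(1/ratio) = 42980 years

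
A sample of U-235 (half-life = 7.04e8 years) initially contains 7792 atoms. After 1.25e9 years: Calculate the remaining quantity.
N = N₀(1/2)^(t/t½) = 2276 atoms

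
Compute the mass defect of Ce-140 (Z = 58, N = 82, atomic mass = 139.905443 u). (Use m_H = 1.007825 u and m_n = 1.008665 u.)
Δm = Z·m_H + N·m_n − M = 1.259 u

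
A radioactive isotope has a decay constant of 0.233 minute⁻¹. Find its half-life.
t½ = ln(2)/λ = 2.975 minutes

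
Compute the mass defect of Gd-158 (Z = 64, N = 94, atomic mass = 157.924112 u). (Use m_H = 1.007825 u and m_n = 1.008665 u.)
Δm = Z·m_H + N·m_n − M = 1.391 u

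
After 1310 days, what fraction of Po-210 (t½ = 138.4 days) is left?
N/N₀ = (1/2)^(t/t½) = 0.001415 = 0.141%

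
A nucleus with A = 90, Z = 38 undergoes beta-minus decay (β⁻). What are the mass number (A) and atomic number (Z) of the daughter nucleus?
Daughter: A = 90, Z = 39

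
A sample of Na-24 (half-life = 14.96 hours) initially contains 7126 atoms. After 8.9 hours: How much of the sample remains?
N = N₀(1/2)^(t/t½) = 4718 atoms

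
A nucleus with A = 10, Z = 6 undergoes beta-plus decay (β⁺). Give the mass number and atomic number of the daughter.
Daughter: A = 10, Z = 5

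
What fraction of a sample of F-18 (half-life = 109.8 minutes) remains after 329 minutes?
N/N₀ = (1/2)^(t/t½) = 0.1253 = 12.5%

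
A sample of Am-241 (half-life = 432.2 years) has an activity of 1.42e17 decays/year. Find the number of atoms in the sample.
N = A/λ = 8.854e19 atoms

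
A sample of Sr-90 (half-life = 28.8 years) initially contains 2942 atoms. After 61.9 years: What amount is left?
N = N₀(1/2)^(t/t½) = 663.2 atoms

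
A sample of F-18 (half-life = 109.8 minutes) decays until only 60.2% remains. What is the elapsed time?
t = t½ × log₂(N₀/N) = 80.39 minutes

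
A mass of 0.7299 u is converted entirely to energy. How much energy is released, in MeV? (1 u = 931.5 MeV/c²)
E = mc² = 679.9 MeV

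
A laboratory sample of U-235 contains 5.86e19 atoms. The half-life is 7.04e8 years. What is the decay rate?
A = λN = 5.77e10 decays/year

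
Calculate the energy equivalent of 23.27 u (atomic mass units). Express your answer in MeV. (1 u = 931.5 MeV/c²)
E = mc² = 21680 MeV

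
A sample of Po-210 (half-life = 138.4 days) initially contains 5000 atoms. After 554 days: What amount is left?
N = N₀(1/2)^(t/t½) = 311.9 atoms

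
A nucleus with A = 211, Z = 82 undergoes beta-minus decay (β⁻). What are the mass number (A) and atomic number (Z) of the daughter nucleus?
Daughter: A = 211, Z = 83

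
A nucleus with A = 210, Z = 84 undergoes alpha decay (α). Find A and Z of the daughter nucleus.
Daughter: A = 206, Z = 82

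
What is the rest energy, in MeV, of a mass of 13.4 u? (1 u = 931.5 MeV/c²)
E = mc² = 12480 MeV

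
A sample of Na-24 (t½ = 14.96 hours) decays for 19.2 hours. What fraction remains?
N/N₀ = (1/2)^(t/t½) = 0.4108 = 41.1%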